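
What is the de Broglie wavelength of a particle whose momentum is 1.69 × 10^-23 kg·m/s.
3.92 × 10^-11 m

Using the de Broglie relation λ = h/p:

λ = h/p
λ = (6.626 × 10^-34 J·s) / (1.69 × 10^-23 kg·m/s)
λ = 3.92 × 10^-11 m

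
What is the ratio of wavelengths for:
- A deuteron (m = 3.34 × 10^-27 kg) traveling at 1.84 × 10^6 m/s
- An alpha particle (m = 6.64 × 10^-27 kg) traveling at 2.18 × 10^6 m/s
λ₁/λ₂ = 2.36

Using λ = h/(mv):

λ₁ = h/(m₁v₁) = 1.08 × 10^-13 m
λ₂ = h/(m₂v₂) = 4.58 × 10^-14 m

Ratio λ₁/λ₂ = (m₂v₂)/(m₁v₁)
         = (6.64 × 10^-27 kg × 2.18 × 10^6 m/s) / (3.34 × 10^-27 kg × 1.84 × 10^6 m/s)
         = 2.36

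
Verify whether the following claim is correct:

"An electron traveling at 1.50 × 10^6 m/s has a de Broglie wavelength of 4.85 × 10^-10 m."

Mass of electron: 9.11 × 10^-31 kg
True

The claim is correct.

Using λ = h/(mv):
λ = (6.626 × 10^-34 J·s) / (9.11 × 10^-31 kg × 1.50 × 10^6 m/s)
λ = 4.85 × 10^-10 m

This matches the claimed value.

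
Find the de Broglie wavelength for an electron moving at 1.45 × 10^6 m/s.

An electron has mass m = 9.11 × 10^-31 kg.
5.02 × 10^-10 m

Using the de Broglie relation λ = h/(mv):

λ = h/(mv)
λ = (6.626 × 10^-34 J·s) / (9.11 × 10^-31 kg × 1.45 × 10^6 m/s)
λ = 5.02 × 10^-10 m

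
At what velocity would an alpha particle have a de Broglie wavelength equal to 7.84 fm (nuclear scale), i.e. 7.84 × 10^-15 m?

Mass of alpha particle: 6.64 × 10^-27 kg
1.27 × 10^7 m/s

From λ = h/(mv), solve for v:

v = h/(mλ)
v = (6.626 × 10^-34 J·s) / (6.64 × 10^-27 kg × 7.84 × 10^-15 m)
v = 1.27 × 10^7 m/s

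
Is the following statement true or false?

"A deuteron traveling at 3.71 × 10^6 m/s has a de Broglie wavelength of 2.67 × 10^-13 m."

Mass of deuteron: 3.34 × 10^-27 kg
False

The claim is incorrect.

Using λ = h/(mv):
λ = (6.626 × 10^-34 J·s) / (3.34 × 10^-27 kg × 3.71 × 10^6 m/s)
λ = 5.35 × 10^-14 m

The actual wavelength differs from the claimed 2.67 × 10^-13 m.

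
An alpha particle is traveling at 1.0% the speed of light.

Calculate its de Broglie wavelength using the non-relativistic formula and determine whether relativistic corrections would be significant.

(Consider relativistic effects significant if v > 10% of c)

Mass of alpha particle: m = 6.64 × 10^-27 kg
No, relativistic corrections are not needed.

Using the non-relativistic de Broglie formula λ = h/(mv):

v = 1.0% × c = 2.998 × 10^6 m/s

λ = h/(mv)
λ = (6.626 × 10^-34 J·s) / (6.64 × 10^-27 kg × 2.998 × 10^6 m/s)
λ = 3.33 × 10^-14 m

Since v = 1.0% of c < 10% of c, relativistic corrections are NOT significant and this non-relativistic result is a good approximation.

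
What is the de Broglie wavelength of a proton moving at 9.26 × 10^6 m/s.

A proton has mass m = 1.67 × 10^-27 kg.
4.28 × 10^-14 m

Using the de Broglie relation λ = h/(mv):

λ = h/(mv)
λ = (6.626 × 10^-34 J·s) / (1.67 × 10^-27 kg × 9.26 × 10^6 m/s)
λ = 4.28 × 10^-14 m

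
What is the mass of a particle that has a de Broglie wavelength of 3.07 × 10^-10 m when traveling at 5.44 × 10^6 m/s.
3.97 × 10^-31 kg

From the de Broglie relation λ = h/(mv), we solve for m:

m = h/(λv)
m = (6.626 × 10^-34 J·s) / (3.07 × 10^-10 m × 5.44 × 10^6 m/s)
m = 3.97 × 10^-31 kg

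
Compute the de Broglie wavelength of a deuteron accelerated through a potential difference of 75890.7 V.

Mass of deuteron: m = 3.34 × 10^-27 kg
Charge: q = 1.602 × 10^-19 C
7.35 × 10^-14 m

When a particle is accelerated through voltage V, it gains kinetic energy KE = qV.

The de Broglie wavelength is then λ = h/√(2mqV):

λ = h/√(2mqV)
λ = (6.626 × 10^-34 J·s) / √(2 × 3.34 × 10^-27 kg × 1.602 × 10^-19 C × 75890.7 V)
λ = 7.35 × 10^-14 m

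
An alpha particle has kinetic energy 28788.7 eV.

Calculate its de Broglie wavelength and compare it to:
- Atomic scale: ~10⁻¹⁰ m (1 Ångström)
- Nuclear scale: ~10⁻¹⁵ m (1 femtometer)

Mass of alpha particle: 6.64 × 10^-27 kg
λ = 8.47 × 10^-14 m, which is between nuclear and atomic scales.

Using λ = h/√(2mKE):

KE = 28788.7 eV = 4.612 × 10^-15 J

λ = h/√(2mKE)
λ = (6.626 × 10^-34 J·s) / √(2 × 6.64 × 10^-27 kg × 4.612 × 10^-15 J)
λ = 8.47 × 10^-14 m

Comparison:
- Atomic scale (10⁻¹⁰ m): λ is 0.00085× this size
- Nuclear scale (10⁻¹⁵ m): λ is 85× this size

The wavelength is between nuclear and atomic scales.

This wavelength is appropriate for probing atomic structure but too large for nuclear physics experiments.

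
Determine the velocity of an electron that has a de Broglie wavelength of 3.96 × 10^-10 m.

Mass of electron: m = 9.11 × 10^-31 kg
1.84 × 10^6 m/s

From the de Broglie relation λ = h/(mv), we solve for v:

v = h/(mλ)
v = (6.626 × 10^-34 J·s) / (9.11 × 10^-31 kg × 3.96 × 10^-10 m)
v = 1.84 × 10^6 m/s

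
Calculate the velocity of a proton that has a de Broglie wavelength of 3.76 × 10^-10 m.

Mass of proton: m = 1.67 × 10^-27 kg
1.06 × 10^3 m/s

From the de Broglie relation λ = h/(mv), we solve for v:

v = h/(mλ)
v = (6.626 × 10^-34 J·s) / (1.67 × 10^-27 kg × 3.76 × 10^-10 m)
v = 1.06 × 10^3 m/s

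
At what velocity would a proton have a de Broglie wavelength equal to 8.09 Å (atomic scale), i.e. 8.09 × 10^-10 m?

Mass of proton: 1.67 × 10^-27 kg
4.90 × 10^2 m/s

From λ = h/(mv), solve for v:

v = h/(mλ)
v = (6.626 × 10^-34 J·s) / (1.67 × 10^-27 kg × 8.09 × 10^-10 m)
v = 4.90 × 10^2 m/s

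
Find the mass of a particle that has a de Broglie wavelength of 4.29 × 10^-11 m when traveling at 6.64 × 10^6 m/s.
2.33 × 10^-30 kg

From the de Broglie relation λ = h/(mv), we solve for m:

m = h/(λv)
m = (6.626 × 10^-34 J·s) / (4.29 × 10^-11 m × 6.64 × 10^6 m/s)
m = 2.33 × 10^-30 kg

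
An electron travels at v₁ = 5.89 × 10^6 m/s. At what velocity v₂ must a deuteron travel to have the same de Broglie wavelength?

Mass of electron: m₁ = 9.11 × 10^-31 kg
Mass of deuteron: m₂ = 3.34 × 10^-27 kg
v₂ = 1.61 × 10^3 m/s

For equal de Broglie wavelengths: λ₁ = λ₂

h/(m₁v₁) = h/(m₂v₂)
m₁v₁ = m₂v₂
v₂ = v₁ · (m₁/m₂)

v₂ = 5.89 × 10^6 m/s × (9.11 × 10^-31 kg / 3.34 × 10^-27 kg)
v₂ = 1.61 × 10^3 m/s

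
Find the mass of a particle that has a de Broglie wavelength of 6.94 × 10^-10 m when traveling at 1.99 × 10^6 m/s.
4.80 × 10^-31 kg

From the de Broglie relation λ = h/(mv), we solve for m:

m = h/(λv)
m = (6.626 × 10^-34 J·s) / (6.94 × 10^-10 m × 1.99 × 10^6 m/s)
m = 4.80 × 10^-31 kg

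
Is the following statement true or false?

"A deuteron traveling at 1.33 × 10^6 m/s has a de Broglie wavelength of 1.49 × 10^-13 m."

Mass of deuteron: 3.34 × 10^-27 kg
True

The claim is correct.

Using λ = h/(mv):
λ = (6.626 × 10^-34 J·s) / (3.34 × 10^-27 kg × 1.33 × 10^6 m/s)
λ = 1.49 × 10^-13 m

This matches the claimed value.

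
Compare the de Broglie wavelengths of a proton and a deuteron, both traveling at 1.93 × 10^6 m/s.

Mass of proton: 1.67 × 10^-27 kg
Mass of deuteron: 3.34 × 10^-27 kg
The proton has the longer wavelength.

Using λ = h/(mv), since both particles have the same velocity, the wavelength depends only on mass.

For proton: λ₁ = h/(m₁v) = 2.06 × 10^-13 m
For deuteron: λ₂ = h/(m₂v) = 1.03 × 10^-13 m

Since λ ∝ 1/m at constant velocity, the lighter particle has the longer wavelength.

The proton has the longer de Broglie wavelength.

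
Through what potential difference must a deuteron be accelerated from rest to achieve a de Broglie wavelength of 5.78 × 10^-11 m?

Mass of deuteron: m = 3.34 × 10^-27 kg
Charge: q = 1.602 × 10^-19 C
1.23 × 10^-1 V

From λ = h/√(2mqV), we solve for V:

λ² = h²/(2mqV)
V = h²/(2mqλ²)
V = (6.626 × 10^-34 J·s)² / (2 × 3.34 × 10^-27 kg × 1.602 × 10^-19 C × (5.78 × 10^-11 m)²)
V = 1.23 × 10^-1 V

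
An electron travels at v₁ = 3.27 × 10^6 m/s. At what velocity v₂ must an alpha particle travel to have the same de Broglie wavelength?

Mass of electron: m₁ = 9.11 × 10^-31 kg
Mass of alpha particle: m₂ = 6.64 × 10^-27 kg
v₂ = 4.49 × 10^2 m/s

For equal de Broglie wavelengths: λ₁ = λ₂

h/(m₁v₁) = h/(m₂v₂)
m₁v₁ = m₂v₂
v₂ = v₁ · (m₁/m₂)

v₂ = 3.27 × 10^6 m/s × (9.11 × 10^-31 kg / 6.64 × 10^-27 kg)
v₂ = 4.49 × 10^2 m/s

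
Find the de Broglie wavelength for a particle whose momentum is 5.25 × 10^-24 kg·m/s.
1.26 × 10^-10 m

Using the de Broglie relation λ = h/p:

λ = h/p
λ = (6.626 × 10^-34 J·s) / (5.25 × 10^-24 kg·m/s)
λ = 1.26 × 10^-10 m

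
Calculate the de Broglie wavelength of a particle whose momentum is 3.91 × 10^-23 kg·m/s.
1.69 × 10^-11 m

Using the de Broglie relation λ = h/p:

λ = h/p
λ = (6.626 × 10^-34 J·s) / (3.91 × 10^-23 kg·m/s)
λ = 1.69 × 10^-11 m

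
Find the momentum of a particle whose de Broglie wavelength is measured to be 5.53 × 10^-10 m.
1.20 × 10^-24 kg·m/s

From the de Broglie relation λ = h/p, we solve for p:

p = h/λ
p = (6.626 × 10^-34 J·s) / (5.53 × 10^-10 m)
p = 1.20 × 10^-24 kg·m/s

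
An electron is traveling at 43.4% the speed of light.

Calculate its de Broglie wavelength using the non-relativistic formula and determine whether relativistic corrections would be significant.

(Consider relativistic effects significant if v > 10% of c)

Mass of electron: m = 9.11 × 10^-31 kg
Yes, relativistic corrections are needed.

Using the non-relativistic de Broglie formula λ = h/(mv):

v = 43.4% × c = 1.301 × 10^8 m/s

λ = h/(mv)
λ = (6.626 × 10^-34 J·s) / (9.11 × 10^-31 kg × 1.301 × 10^8 m/s)
λ = 5.59 × 10^-12 m

Since v = 43.4% of c > 10% of c, relativistic corrections ARE significant and the actual wavelength would differ from this non-relativistic estimate.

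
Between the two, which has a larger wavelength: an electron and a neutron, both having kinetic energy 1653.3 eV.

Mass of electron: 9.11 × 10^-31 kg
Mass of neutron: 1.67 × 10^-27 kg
The electron has the longer wavelength.

Using λ = h/√(2mKE):

For electron: λ₁ = h/√(2m₁KE) = 3.02 × 10^-11 m
For neutron: λ₂ = h/√(2m₂KE) = 7.04 × 10^-13 m

Since λ ∝ 1/√m at constant kinetic energy, the lighter particle has the longer wavelength.

The electron has the longer de Broglie wavelength.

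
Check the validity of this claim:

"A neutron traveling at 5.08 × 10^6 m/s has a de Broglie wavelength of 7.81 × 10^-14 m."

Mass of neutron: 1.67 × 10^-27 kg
True

The claim is correct.

Using λ = h/(mv):
λ = (6.626 × 10^-34 J·s) / (1.67 × 10^-27 kg × 5.08 × 10^6 m/s)
λ = 7.81 × 10^-14 m

This matches the claimed value.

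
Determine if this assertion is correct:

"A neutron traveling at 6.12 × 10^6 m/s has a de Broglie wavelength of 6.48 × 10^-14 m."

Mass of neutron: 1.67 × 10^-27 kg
True

The claim is correct.

Using λ = h/(mv):
λ = (6.626 × 10^-34 J·s) / (1.67 × 10^-27 kg × 6.12 × 10^6 m/s)
λ = 6.48 × 10^-14 m

This matches the claimed value.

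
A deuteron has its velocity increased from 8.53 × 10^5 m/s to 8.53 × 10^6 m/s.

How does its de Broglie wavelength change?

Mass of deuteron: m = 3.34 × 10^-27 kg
The wavelength decreases by a factor of 10.

Using λ = h/(mv):

Initial wavelength: λ₁ = h/(mv₁) = 2.33 × 10^-13 m
Final wavelength: λ₂ = h/(mv₂) = 2.33 × 10^-14 m

Since λ ∝ 1/v, when velocity increases by a factor of 10, the wavelength decreases by a factor of 10.

λ₂/λ₁ = v₁/v₂ = 1/10

The wavelength decreases by a factor of 10.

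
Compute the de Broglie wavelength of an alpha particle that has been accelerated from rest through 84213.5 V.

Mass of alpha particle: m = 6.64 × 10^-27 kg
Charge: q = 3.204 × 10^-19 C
3.50 × 10^-14 m

When a particle is accelerated through voltage V, it gains kinetic energy KE = qV.

The de Broglie wavelength is then λ = h/√(2mqV):

λ = h/√(2mqV)
λ = (6.626 × 10^-34 J·s) / √(2 × 6.64 × 10^-27 kg × 3.204 × 10^-19 C × 84213.5 V)
λ = 3.50 × 10^-14 m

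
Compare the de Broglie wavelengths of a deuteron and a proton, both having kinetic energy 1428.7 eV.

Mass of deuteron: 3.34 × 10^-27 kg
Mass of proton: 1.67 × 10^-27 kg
The proton has the longer wavelength.

Using λ = h/√(2mKE):

For deuteron: λ₁ = h/√(2m₁KE) = 5.36 × 10^-13 m
For proton: λ₂ = h/√(2m₂KE) = 7.58 × 10^-13 m

Since λ ∝ 1/√m at constant kinetic energy, the lighter particle has the longer wavelength.

The proton has the longer de Broglie wavelength.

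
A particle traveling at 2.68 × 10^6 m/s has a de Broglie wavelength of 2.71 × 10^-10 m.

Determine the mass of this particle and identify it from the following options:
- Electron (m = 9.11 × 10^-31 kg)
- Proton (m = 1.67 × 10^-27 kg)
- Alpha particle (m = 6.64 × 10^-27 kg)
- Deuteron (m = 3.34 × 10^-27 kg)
The particle is an electron.

From λ = h/(mv), solve for mass:

m = h/(λv)
m = (6.626 × 10^-34 J·s) / (2.71 × 10^-10 m × 2.68 × 10^6 m/s)
m = 9.12 × 10^-31 kg

Comparing with the listed masses, this is closest to an electron.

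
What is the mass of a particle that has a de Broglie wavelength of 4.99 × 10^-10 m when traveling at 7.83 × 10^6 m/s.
1.70 × 10^-31 kg

From the de Broglie relation λ = h/(mv), we solve for m:

m = h/(λv)
m = (6.626 × 10^-34 J·s) / (4.99 × 10^-10 m × 7.83 × 10^6 m/s)
m = 1.70 × 10^-31 kg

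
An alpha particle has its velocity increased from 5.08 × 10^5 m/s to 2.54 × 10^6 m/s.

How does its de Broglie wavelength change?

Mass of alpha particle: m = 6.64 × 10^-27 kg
The wavelength decreases by a factor of 5.

Using λ = h/(mv):

Initial wavelength: λ₁ = h/(mv₁) = 1.96 × 10^-13 m
Final wavelength: λ₂ = h/(mv₂) = 3.93 × 10^-14 m

Since λ ∝ 1/v, when velocity increases by a factor of 5, the wavelength decreases by a factor of 5.

λ₂/λ₁ = v₁/v₂ = 1/5

The wavelength decreases by a factor of 5.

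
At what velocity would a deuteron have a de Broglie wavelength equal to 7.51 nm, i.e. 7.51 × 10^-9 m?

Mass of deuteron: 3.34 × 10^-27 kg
2.64 × 10^1 m/s

From λ = h/(mv), solve for v:

v = h/(mλ)
v = (6.626 × 10^-34 J·s) / (3.34 × 10^-27 kg × 7.51 × 10^-9 m)
v = 2.64 × 10^1 m/s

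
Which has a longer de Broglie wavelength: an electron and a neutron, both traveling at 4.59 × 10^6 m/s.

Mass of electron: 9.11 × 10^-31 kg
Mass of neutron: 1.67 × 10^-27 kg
The electron has the longer wavelength.

Using λ = h/(mv), since both particles have the same velocity, the wavelength depends only on mass.

For electron: λ₁ = h/(m₁v) = 1.58 × 10^-10 m
For neutron: λ₂ = h/(m₂v) = 8.64 × 10^-14 m

Since λ ∝ 1/m at constant velocity, the lighter particle has the longer wavelength.

The electron has the longer de Broglie wavelength.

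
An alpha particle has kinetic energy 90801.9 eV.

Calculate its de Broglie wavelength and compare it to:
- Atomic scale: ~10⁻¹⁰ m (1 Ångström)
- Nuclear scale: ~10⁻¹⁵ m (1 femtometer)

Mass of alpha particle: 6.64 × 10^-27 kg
λ = 4.77 × 10^-14 m, which is between nuclear and atomic scales.

Using λ = h/√(2mKE):

KE = 90801.9 eV = 1.455 × 10^-14 J

λ = h/√(2mKE)
λ = (6.626 × 10^-34 J·s) / √(2 × 6.64 × 10^-27 kg × 1.455 × 10^-14 J)
λ = 4.77 × 10^-14 m

Comparison:
- Atomic scale (10⁻¹⁰ m): λ is 0.00048× this size
- Nuclear scale (10⁻¹⁵ m): λ is 48× this size

The wavelength is between nuclear and atomic scales.

This wavelength is appropriate for probing atomic structure but too large for nuclear physics experiments.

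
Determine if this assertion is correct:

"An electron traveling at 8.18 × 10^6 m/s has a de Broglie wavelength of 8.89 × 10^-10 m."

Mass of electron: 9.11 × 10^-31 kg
False

The claim is incorrect.

Using λ = h/(mv):
λ = (6.626 × 10^-34 J·s) / (9.11 × 10^-31 kg × 8.18 × 10^6 m/s)
λ = 8.89 × 10^-11 m

The actual wavelength differs from the claimed 8.89 × 10^-10 m.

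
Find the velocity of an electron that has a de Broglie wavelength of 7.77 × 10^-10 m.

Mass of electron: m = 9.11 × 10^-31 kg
9.36 × 10^5 m/s

From the de Broglie relation λ = h/(mv), we solve for v:

v = h/(mλ)
v = (6.626 × 10^-34 J·s) / (9.11 × 10^-31 kg × 7.77 × 10^-10 m)
v = 9.36 × 10^5 m/s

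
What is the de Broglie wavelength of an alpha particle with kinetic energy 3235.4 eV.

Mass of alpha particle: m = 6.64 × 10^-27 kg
2.53 × 10^-13 m

Using λ = h/√(2mKE):

First convert KE to Joules: KE = 3235.4 eV = 5.184 × 10^-16 J

λ = h/√(2mKE)
λ = (6.626 × 10^-34 J·s) / √(2 × 6.64 × 10^-27 kg × 5.184 × 10^-16 J)
λ = 2.53 × 10^-13 m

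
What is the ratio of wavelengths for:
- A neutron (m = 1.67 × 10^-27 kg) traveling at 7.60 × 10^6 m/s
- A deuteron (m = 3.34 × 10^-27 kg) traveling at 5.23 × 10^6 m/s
λ₁/λ₂ = 1.38

Using λ = h/(mv):

λ₁ = h/(m₁v₁) = 5.22 × 10^-14 m
λ₂ = h/(m₂v₂) = 3.79 × 10^-14 m

Ratio λ₁/λ₂ = (m₂v₂)/(m₁v₁)
         = (3.34 × 10^-27 kg × 5.23 × 10^6 m/s) / (1.67 × 10^-27 kg × 7.60 × 10^6 m/s)
         = 1.38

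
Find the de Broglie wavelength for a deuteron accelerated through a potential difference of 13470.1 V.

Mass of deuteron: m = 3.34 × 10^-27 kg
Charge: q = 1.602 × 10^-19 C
1.75 × 10^-13 m

When a particle is accelerated through voltage V, it gains kinetic energy KE = qV.

The de Broglie wavelength is then λ = h/√(2mqV):

λ = h/√(2mqV)
λ = (6.626 × 10^-34 J·s) / √(2 × 3.34 × 10^-27 kg × 1.602 × 10^-19 C × 13470.1 V)
λ = 1.75 × 10^-13 m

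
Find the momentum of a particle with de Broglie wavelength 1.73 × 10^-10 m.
3.83 × 10^-24 kg·m/s

From the de Broglie relation λ = h/p, we solve for p:

p = h/λ
p = (6.626 × 10^-34 J·s) / (1.73 × 10^-10 m)
p = 3.83 × 10^-24 kg·m/s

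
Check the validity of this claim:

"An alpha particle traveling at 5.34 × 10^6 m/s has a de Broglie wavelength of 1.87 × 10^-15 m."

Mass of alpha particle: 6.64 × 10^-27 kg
False

The claim is incorrect.

Using λ = h/(mv):
λ = (6.626 × 10^-34 J·s) / (6.64 × 10^-27 kg × 5.34 × 10^6 m/s)
λ = 1.87 × 10^-14 m

The actual wavelength differs from the claimed 1.87 × 10^-15 m.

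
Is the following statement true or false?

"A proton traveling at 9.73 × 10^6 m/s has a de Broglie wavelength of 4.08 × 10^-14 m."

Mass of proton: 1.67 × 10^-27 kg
True

The claim is correct.

Using λ = h/(mv):
λ = (6.626 × 10^-34 J·s) / (1.67 × 10^-27 kg × 9.73 × 10^6 m/s)
λ = 4.08 × 10^-14 m

This matches the claimed value.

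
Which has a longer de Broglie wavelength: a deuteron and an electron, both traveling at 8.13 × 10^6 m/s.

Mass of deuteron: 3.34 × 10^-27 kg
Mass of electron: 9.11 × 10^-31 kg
The electron has the longer wavelength.

Using λ = h/(mv), since both particles have the same velocity, the wavelength depends only on mass.

For deuteron: λ₁ = h/(m₁v) = 2.44 × 10^-14 m
For electron: λ₂ = h/(m₂v) = 8.95 × 10^-11 m

Since λ ∝ 1/m at constant velocity, the lighter particle has the longer wavelength.

The electron has the longer de Broglie wavelength.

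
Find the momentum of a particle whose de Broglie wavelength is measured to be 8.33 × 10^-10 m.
7.95 × 10^-25 kg·m/s

From the de Broglie relation λ = h/p, we solve for p:

p = h/λ
p = (6.626 × 10^-34 J·s) / (8.33 × 10^-10 m)
p = 7.95 × 10^-25 kg·m/s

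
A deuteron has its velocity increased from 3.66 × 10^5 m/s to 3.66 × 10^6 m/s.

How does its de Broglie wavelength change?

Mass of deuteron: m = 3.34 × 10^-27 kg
The wavelength decreases by a factor of 10.

Using λ = h/(mv):

Initial wavelength: λ₁ = h/(mv₁) = 5.42 × 10^-13 m
Final wavelength: λ₂ = h/(mv₂) = 5.42 × 10^-14 m

Since λ ∝ 1/v, when velocity increases by a factor of 10, the wavelength decreases by a factor of 10.

λ₂/λ₁ = v₁/v₂ = 1/10

The wavelength decreases by a factor of 10.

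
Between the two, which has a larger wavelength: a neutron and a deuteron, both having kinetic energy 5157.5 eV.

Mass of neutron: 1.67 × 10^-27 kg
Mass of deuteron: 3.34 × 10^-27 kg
The neutron has the longer wavelength.

Using λ = h/√(2mKE):

For neutron: λ₁ = h/√(2m₁KE) = 3.99 × 10^-13 m
For deuteron: λ₂ = h/√(2m₂KE) = 2.82 × 10^-13 m

Since λ ∝ 1/√m at constant kinetic energy, the lighter particle has the longer wavelength.

The neutron has the longer de Broglie wavelength.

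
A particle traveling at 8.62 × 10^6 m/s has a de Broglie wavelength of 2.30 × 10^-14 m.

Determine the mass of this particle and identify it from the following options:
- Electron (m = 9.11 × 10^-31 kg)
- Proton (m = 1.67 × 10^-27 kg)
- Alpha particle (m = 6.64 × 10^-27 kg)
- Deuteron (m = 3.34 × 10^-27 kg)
The particle is a deuteron.

From λ = h/(mv), solve for mass:

m = h/(λv)
m = (6.626 × 10^-34 J·s) / (2.30 × 10^-14 m × 8.62 × 10^6 m/s)
m = 3.34 × 10^-27 kg

Comparing with the listed masses, this is closest to a deuteron.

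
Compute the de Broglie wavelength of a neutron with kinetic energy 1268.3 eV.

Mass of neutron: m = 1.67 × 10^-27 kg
8.04 × 10^-13 m

Using λ = h/√(2mKE):

First convert KE to Joules: KE = 1268.3 eV = 2.032 × 10^-16 J

λ = h/√(2mKE)
λ = (6.626 × 10^-34 J·s) / √(2 × 1.67 × 10^-27 kg × 2.032 × 10^-16 J)
λ = 8.04 × 10^-13 m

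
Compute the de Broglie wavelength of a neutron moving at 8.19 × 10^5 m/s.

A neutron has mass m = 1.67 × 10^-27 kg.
4.84 × 10^-13 m

Using the de Broglie relation λ = h/(mv):

λ = h/(mv)
λ = (6.626 × 10^-34 J·s) / (1.67 × 10^-27 kg × 8.19 × 10^5 m/s)
λ = 4.84 × 10^-13 m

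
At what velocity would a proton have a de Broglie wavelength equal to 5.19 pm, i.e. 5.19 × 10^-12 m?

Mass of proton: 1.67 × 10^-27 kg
7.64 × 10^4 m/s

From λ = h/(mv), solve for v:

v = h/(mλ)
v = (6.626 × 10^-34 J·s) / (1.67 × 10^-27 kg × 5.19 × 10^-12 m)
v = 7.64 × 10^4 m/s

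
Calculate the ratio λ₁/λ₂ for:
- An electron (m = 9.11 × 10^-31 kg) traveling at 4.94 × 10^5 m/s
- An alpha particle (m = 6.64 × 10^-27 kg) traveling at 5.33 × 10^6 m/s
λ₁/λ₂ = 7.86 × 10^4

Using λ = h/(mv):

λ₁ = h/(m₁v₁) = 1.47 × 10^-9 m
λ₂ = h/(m₂v₂) = 1.87 × 10^-14 m

Ratio λ₁/λ₂ = (m₂v₂)/(m₁v₁)
         = (6.64 × 10^-27 kg × 5.33 × 10^6 m/s) / (9.11 × 10^-31 kg × 4.94 × 10^5 m/s)
         = 7.86 × 10^4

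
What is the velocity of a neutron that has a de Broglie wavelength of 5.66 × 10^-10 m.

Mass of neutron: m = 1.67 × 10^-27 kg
7.01 × 10^2 m/s

From the de Broglie relation λ = h/(mv), we solve for v:

v = h/(mλ)
v = (6.626 × 10^-34 J·s) / (1.67 × 10^-27 kg × 5.66 × 10^-10 m)
v = 7.01 × 10^2 m/s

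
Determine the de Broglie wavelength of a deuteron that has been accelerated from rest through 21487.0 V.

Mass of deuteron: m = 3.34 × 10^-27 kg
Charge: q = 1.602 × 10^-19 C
1.38 × 10^-13 m

When a particle is accelerated through voltage V, it gains kinetic energy KE = qV.

The de Broglie wavelength is then λ = h/√(2mqV):

λ = h/√(2mqV)
λ = (6.626 × 10^-34 J·s) / √(2 × 3.34 × 10^-27 kg × 1.602 × 10^-19 C × 21487.0 V)
λ = 1.38 × 10^-13 m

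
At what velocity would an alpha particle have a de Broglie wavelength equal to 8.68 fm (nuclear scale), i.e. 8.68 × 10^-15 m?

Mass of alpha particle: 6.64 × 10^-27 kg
1.15 × 10^7 m/s

From λ = h/(mv), solve for v:

v = h/(mλ)
v = (6.626 × 10^-34 J·s) / (6.64 × 10^-27 kg × 8.68 × 10^-15 m)
v = 1.15 × 10^7 m/s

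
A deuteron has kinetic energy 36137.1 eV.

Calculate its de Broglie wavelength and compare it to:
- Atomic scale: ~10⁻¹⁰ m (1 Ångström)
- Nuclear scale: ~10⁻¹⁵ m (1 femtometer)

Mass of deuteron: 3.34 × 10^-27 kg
λ = 1.07 × 10^-13 m, which is between nuclear and atomic scales.

Using λ = h/√(2mKE):

KE = 36137.1 eV = 5.790 × 10^-15 J

λ = h/√(2mKE)
λ = (6.626 × 10^-34 J·s) / √(2 × 3.34 × 10^-27 kg × 5.790 × 10^-15 J)
λ = 1.07 × 10^-13 m

Comparison:
- Atomic scale (10⁻¹⁰ m): λ is 0.0011× this size
- Nuclear scale (10⁻¹⁵ m): λ is 1.1e+02× this size

The wavelength is between nuclear and atomic scales.

This wavelength is appropriate for probing atomic structure but too large for nuclear physics experiments.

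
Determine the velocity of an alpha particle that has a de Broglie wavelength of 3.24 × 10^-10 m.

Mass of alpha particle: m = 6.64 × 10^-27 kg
3.08 × 10^2 m/s

From the de Broglie relation λ = h/(mv), we solve for v:

v = h/(mλ)
v = (6.626 × 10^-34 J·s) / (6.64 × 10^-27 kg × 3.24 × 10^-10 m)
v = 3.08 × 10^2 m/s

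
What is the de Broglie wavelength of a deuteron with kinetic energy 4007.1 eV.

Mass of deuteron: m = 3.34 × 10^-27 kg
3.20 × 10^-13 m

Using λ = h/√(2mKE):

First convert KE to Joules: KE = 4007.1 eV = 6.420 × 10^-16 J

λ = h/√(2mKE)
λ = (6.626 × 10^-34 J·s) / √(2 × 3.34 × 10^-27 kg × 6.420 × 10^-16 J)
λ = 3.20 × 10^-13 m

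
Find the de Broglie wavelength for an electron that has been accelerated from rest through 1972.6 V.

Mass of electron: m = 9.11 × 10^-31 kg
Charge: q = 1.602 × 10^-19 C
2.76 × 10^-11 m

When a particle is accelerated through voltage V, it gains kinetic energy KE = qV.

The de Broglie wavelength is then λ = h/√(2mqV):

λ = h/√(2mqV)
λ = (6.626 × 10^-34 J·s) / √(2 × 9.11 × 10^-31 kg × 1.602 × 10^-19 C × 1972.6 V)
λ = 2.76 × 10^-11 m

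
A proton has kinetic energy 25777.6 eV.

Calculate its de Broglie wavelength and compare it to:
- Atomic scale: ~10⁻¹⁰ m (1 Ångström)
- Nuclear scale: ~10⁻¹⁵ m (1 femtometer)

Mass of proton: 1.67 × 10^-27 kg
λ = 1.78 × 10^-13 m, which is between nuclear and atomic scales.

Using λ = h/√(2mKE):

KE = 25777.6 eV = 4.130 × 10^-15 J

λ = h/√(2mKE)
λ = (6.626 × 10^-34 J·s) / √(2 × 1.67 × 10^-27 kg × 4.130 × 10^-15 J)
λ = 1.78 × 10^-13 m

Comparison:
- Atomic scale (10⁻¹⁰ m): λ is 0.0018× this size
- Nuclear scale (10⁻¹⁵ m): λ is 1.8e+02× this size

The wavelength is between nuclear and atomic scales.

This wavelength is appropriate for probing atomic structure but too large for nuclear physics experiments.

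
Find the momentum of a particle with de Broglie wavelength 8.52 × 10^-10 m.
7.78 × 10^-25 kg·m/s

From the de Broglie relation λ = h/p, we solve for p:

p = h/λ
p = (6.626 × 10^-34 J·s) / (8.52 × 10^-10 m)
p = 7.78 × 10^-25 kg·m/s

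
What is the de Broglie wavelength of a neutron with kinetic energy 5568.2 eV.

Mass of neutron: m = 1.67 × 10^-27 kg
3.84 × 10^-13 m

Using λ = h/√(2mKE):

First convert KE to Joules: KE = 5568.2 eV = 8.921 × 10^-16 J

λ = h/√(2mKE)
λ = (6.626 × 10^-34 J·s) / √(2 × 1.67 × 10^-27 kg × 8.921 × 10^-16 J)
λ = 3.84 × 10^-13 m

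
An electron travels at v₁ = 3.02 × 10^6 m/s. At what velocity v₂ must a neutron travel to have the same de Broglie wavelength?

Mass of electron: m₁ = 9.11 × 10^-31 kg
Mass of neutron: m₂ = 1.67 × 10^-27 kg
v₂ = 1.65 × 10^3 m/s

For equal de Broglie wavelengths: λ₁ = λ₂

h/(m₁v₁) = h/(m₂v₂)
m₁v₁ = m₂v₂
v₂ = v₁ · (m₁/m₂)

v₂ = 3.02 × 10^6 m/s × (9.11 × 10^-31 kg / 1.67 × 10^-27 kg)
v₂ = 1.65 × 10^3 m/s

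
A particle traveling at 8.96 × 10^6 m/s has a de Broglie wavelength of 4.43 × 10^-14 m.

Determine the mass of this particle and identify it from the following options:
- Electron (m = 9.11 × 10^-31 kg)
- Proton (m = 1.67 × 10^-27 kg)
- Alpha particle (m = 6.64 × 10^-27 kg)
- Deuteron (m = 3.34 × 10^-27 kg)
The particle is a proton.

From λ = h/(mv), solve for mass:

m = h/(λv)
m = (6.626 × 10^-34 J·s) / (4.43 × 10^-14 m × 8.96 × 10^6 m/s)
m = 1.67 × 10^-27 kg

Comparing with the listed masses, this is closest to a proton.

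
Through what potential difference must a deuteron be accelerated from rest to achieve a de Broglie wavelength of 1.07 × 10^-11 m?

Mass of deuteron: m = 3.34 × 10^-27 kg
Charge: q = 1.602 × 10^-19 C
3.58 V

From λ = h/√(2mqV), we solve for V:

λ² = h²/(2mqV)
V = h²/(2mqλ²)
V = (6.626 × 10^-34 J·s)² / (2 × 3.34 × 10^-27 kg × 1.602 × 10^-19 C × (1.07 × 10^-11 m)²)
V = 3.58 V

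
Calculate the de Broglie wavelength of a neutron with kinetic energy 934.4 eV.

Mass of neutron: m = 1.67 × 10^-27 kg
9.37 × 10^-13 m

Using λ = h/√(2mKE):

First convert KE to Joules: KE = 934.4 eV = 1.497 × 10^-16 J

λ = h/√(2mKE)
λ = (6.626 × 10^-34 J·s) / √(2 × 1.67 × 10^-27 kg × 1.497 × 10^-16 J)
λ = 9.37 × 10^-13 m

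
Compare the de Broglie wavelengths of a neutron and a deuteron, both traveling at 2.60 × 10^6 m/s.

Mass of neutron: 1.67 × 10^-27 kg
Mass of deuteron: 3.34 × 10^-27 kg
The neutron has the longer wavelength.

Using λ = h/(mv), since both particles have the same velocity, the wavelength depends only on mass.

For neutron: λ₁ = h/(m₁v) = 1.53 × 10^-13 m
For deuteron: λ₂ = h/(m₂v) = 7.63 × 10^-14 m

Since λ ∝ 1/m at constant velocity, the lighter particle has the longer wavelength.

The neutron has the longer de Broglie wavelength.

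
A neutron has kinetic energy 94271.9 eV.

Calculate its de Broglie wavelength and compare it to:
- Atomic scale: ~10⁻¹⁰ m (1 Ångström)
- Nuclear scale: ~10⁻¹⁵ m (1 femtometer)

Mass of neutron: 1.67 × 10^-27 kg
λ = 9.33 × 10^-14 m, which is between nuclear and atomic scales.

Using λ = h/√(2mKE):

KE = 94271.9 eV = 1.510 × 10^-14 J

λ = h/√(2mKE)
λ = (6.626 × 10^-34 J·s) / √(2 × 1.67 × 10^-27 kg × 1.510 × 10^-14 J)
λ = 9.33 × 10^-14 m

Comparison:
- Atomic scale (10⁻¹⁰ m): λ is 0.00093× this size
- Nuclear scale (10⁻¹⁵ m): λ is 93× this size

The wavelength is between nuclear and atomic scales.

This wavelength is appropriate for probing atomic structure but too large for nuclear physics experiments.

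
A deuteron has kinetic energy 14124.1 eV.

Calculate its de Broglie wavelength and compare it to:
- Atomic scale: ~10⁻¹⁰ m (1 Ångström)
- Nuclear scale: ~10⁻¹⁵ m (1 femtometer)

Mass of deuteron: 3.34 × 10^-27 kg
λ = 1.70 × 10^-13 m, which is between nuclear and atomic scales.

Using λ = h/√(2mKE):

KE = 14124.1 eV = 2.263 × 10^-15 J

λ = h/√(2mKE)
λ = (6.626 × 10^-34 J·s) / √(2 × 3.34 × 10^-27 kg × 2.263 × 10^-15 J)
λ = 1.70 × 10^-13 m

Comparison:
- Atomic scale (10⁻¹⁰ m): λ is 0.0017× this size
- Nuclear scale (10⁻¹⁵ m): λ is 1.7e+02× this size

The wavelength is between nuclear and atomic scales.

This wavelength is appropriate for probing atomic structure but too large for nuclear physics experiments.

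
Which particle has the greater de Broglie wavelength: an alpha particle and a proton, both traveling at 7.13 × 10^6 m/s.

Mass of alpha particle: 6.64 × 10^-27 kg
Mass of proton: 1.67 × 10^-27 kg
The proton has the longer wavelength.

Using λ = h/(mv), since both particles have the same velocity, the wavelength depends only on mass.

For alpha particle: λ₁ = h/(m₁v) = 1.40 × 10^-14 m
For proton: λ₂ = h/(m₂v) = 5.56 × 10^-14 m

Since λ ∝ 1/m at constant velocity, the lighter particle has the longer wavelength.

The proton has the longer de Broglie wavelength.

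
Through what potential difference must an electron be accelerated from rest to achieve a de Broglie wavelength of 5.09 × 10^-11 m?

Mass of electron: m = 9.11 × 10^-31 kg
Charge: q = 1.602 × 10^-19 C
581 V

From λ = h/√(2mqV), we solve for V:

λ² = h²/(2mqV)
V = h²/(2mqλ²)
V = (6.626 × 10^-34 J·s)² / (2 × 9.11 × 10^-31 kg × 1.602 × 10^-19 C × (5.09 × 10^-11 m)²)
V = 581 V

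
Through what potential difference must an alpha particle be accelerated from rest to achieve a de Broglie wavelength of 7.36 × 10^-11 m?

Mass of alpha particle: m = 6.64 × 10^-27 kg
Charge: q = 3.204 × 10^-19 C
1.90 × 10^-2 V

From λ = h/√(2mqV), we solve for V:

λ² = h²/(2mqV)
V = h²/(2mqλ²)
V = (6.626 × 10^-34 J·s)² / (2 × 6.64 × 10^-27 kg × 3.204 × 10^-19 C × (7.36 × 10^-11 m)²)
V = 1.90 × 10^-2 V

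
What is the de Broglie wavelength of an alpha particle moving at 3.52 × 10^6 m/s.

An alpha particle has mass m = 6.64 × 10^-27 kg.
2.83 × 10^-14 m

Using the de Broglie relation λ = h/(mv):

λ = h/(mv)
λ = (6.626 × 10^-34 J·s) / (6.64 × 10^-27 kg × 3.52 × 10^6 m/s)
λ = 2.83 × 10^-14 m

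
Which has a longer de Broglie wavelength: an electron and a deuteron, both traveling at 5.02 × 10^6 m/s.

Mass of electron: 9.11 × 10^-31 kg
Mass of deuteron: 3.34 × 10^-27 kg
The electron has the longer wavelength.

Using λ = h/(mv), since both particles have the same velocity, the wavelength depends only on mass.

For electron: λ₁ = h/(m₁v) = 1.45 × 10^-10 m
For deuteron: λ₂ = h/(m₂v) = 3.95 × 10^-14 m

Since λ ∝ 1/m at constant velocity, the lighter particle has the longer wavelength.

The electron has the longer de Broglie wavelength.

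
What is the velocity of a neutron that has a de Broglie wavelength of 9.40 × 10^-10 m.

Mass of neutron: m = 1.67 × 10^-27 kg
4.22 × 10^2 m/s

From the de Broglie relation λ = h/(mv), we solve for v:

v = h/(mλ)
v = (6.626 × 10^-34 J·s) / (1.67 × 10^-27 kg × 9.40 × 10^-10 m)
v = 4.22 × 10^2 m/s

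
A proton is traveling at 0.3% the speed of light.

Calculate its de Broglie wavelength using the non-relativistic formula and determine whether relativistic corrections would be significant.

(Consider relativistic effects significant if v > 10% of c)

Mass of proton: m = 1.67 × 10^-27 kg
No, relativistic corrections are not needed.

Using the non-relativistic de Broglie formula λ = h/(mv):

v = 0.3% × c = 8.994 × 10^5 m/s

λ = h/(mv)
λ = (6.626 × 10^-34 J·s) / (1.67 × 10^-27 kg × 8.994 × 10^5 m/s)
λ = 4.41 × 10^-13 m

Since v = 0.3% of c < 10% of c, relativistic corrections are NOT significant and this non-relativistic result is a good approximation.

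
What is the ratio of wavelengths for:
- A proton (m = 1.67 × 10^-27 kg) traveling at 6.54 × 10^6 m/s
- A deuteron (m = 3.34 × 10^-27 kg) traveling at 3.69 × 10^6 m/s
λ₁/λ₂ = 1.13

Using λ = h/(mv):

λ₁ = h/(m₁v₁) = 6.07 × 10^-14 m
λ₂ = h/(m₂v₂) = 5.38 × 10^-14 m

Ratio λ₁/λ₂ = (m₂v₂)/(m₁v₁)
         = (3.34 × 10^-27 kg × 3.69 × 10^6 m/s) / (1.67 × 10^-27 kg × 6.54 × 10^6 m/s)
         = 1.13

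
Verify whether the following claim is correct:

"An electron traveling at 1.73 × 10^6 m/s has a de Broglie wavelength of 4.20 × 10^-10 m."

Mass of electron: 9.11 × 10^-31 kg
True

The claim is correct.

Using λ = h/(mv):
λ = (6.626 × 10^-34 J·s) / (9.11 × 10^-31 kg × 1.73 × 10^6 m/s)
λ = 4.20 × 10^-10 m

This matches the claimed value.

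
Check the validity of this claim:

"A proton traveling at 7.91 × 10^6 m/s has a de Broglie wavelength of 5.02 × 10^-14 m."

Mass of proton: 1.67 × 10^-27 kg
True

The claim is correct.

Using λ = h/(mv):
λ = (6.626 × 10^-34 J·s) / (1.67 × 10^-27 kg × 7.91 × 10^6 m/s)
λ = 5.02 × 10^-14 m

This matches the claimed value.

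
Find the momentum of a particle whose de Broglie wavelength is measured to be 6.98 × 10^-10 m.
9.49 × 10^-25 kg·m/s

From the de Broglie relation λ = h/p, we solve for p:

p = h/λ
p = (6.626 × 10^-34 J·s) / (6.98 × 10^-10 m)
p = 9.49 × 10^-25 kg·m/s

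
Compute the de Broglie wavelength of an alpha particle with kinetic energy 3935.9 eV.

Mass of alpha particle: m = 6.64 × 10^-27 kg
2.29 × 10^-13 m

Using λ = h/√(2mKE):

First convert KE to Joules: KE = 3935.9 eV = 6.306 × 10^-16 J

λ = h/√(2mKE)
λ = (6.626 × 10^-34 J·s) / √(2 × 6.64 × 10^-27 kg × 6.306 × 10^-16 J)
λ = 2.29 × 10^-13 m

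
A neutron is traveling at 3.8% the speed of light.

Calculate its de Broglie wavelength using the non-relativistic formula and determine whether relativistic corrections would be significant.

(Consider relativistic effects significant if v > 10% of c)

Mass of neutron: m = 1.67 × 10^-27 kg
No, relativistic corrections are not needed.

Using the non-relativistic de Broglie formula λ = h/(mv):

v = 3.8% × c = 1.139 × 10^7 m/s

λ = h/(mv)
λ = (6.626 × 10^-34 J·s) / (1.67 × 10^-27 kg × 1.139 × 10^7 m/s)
λ = 3.48 × 10^-14 m

Since v = 3.8% of c < 10% of c, relativistic corrections are NOT significant and this non-relativistic result is a good approximation.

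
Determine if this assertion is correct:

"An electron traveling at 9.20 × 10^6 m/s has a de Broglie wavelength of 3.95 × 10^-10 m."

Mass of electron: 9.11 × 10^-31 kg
False

The claim is incorrect.

Using λ = h/(mv):
λ = (6.626 × 10^-34 J·s) / (9.11 × 10^-31 kg × 9.20 × 10^6 m/s)
λ = 7.91 × 10^-11 m

The actual wavelength differs from the claimed 3.95 × 10^-10 m.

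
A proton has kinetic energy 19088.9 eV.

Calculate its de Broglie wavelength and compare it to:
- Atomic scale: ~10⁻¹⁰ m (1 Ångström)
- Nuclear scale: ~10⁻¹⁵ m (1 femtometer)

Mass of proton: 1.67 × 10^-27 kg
λ = 2.07 × 10^-13 m, which is between nuclear and atomic scales.

Using λ = h/√(2mKE):

KE = 19088.9 eV = 3.058 × 10^-15 J

λ = h/√(2mKE)
λ = (6.626 × 10^-34 J·s) / √(2 × 1.67 × 10^-27 kg × 3.058 × 10^-15 J)
λ = 2.07 × 10^-13 m

Comparison:
- Atomic scale (10⁻¹⁰ m): λ is 0.0021× this size
- Nuclear scale (10⁻¹⁵ m): λ is 2.1e+02× this size

The wavelength is between nuclear and atomic scales.

This wavelength is appropriate for probing atomic structure but too large for nuclear physics experiments.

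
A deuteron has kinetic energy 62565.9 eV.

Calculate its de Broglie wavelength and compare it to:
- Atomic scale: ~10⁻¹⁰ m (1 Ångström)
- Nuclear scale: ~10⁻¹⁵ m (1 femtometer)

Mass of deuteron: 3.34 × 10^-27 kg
λ = 8.10 × 10^-14 m, which is between nuclear and atomic scales.

Using λ = h/√(2mKE):

KE = 62565.9 eV = 1.002 × 10^-14 J

λ = h/√(2mKE)
λ = (6.626 × 10^-34 J·s) / √(2 × 3.34 × 10^-27 kg × 1.002 × 10^-14 J)
λ = 8.10 × 10^-14 m

Comparison:
- Atomic scale (10⁻¹⁰ m): λ is 0.00081× this size
- Nuclear scale (10⁻¹⁵ m): λ is 81× this size

The wavelength is between nuclear and atomic scales.

This wavelength is appropriate for probing atomic structure but too large for nuclear physics experiments.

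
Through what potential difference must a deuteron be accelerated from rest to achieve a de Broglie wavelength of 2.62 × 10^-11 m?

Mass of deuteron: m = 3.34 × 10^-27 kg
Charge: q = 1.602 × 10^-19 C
5.98 × 10^-1 V

From λ = h/√(2mqV), we solve for V:

λ² = h²/(2mqV)
V = h²/(2mqλ²)
V = (6.626 × 10^-34 J·s)² / (2 × 3.34 × 10^-27 kg × 1.602 × 10^-19 C × (2.62 × 10^-11 m)²)
V = 5.98 × 10^-1 V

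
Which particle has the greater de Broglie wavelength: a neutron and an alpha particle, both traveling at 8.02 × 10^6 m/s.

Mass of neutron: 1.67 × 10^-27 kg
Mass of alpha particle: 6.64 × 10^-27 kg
The neutron has the longer wavelength.

Using λ = h/(mv), since both particles have the same velocity, the wavelength depends only on mass.

For neutron: λ₁ = h/(m₁v) = 4.95 × 10^-14 m
For alpha particle: λ₂ = h/(m₂v) = 1.24 × 10^-14 m

Since λ ∝ 1/m at constant velocity, the lighter particle has the longer wavelength.

The neutron has the longer de Broglie wavelength.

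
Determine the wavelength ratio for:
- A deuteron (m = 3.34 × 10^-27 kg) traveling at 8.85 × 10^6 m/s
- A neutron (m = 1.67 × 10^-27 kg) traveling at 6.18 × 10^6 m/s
λ₁/λ₂ = 0.349

Using λ = h/(mv):

λ₁ = h/(m₁v₁) = 2.24 × 10^-14 m
λ₂ = h/(m₂v₂) = 6.42 × 10^-14 m

Ratio λ₁/λ₂ = (m₂v₂)/(m₁v₁)
         = (1.67 × 10^-27 kg × 6.18 × 10^6 m/s) / (3.34 × 10^-27 kg × 8.85 × 10^6 m/s)
         = 0.349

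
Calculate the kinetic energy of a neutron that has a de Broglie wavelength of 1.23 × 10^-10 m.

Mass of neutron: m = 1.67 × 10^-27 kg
8.69 × 10^-21 J (or 0.0542 eV)

From λ = h/√(2mKE), we solve for KE:

λ² = h²/(2mKE)
KE = h²/(2mλ²)
KE = (6.626 × 10^-34 J·s)² / (2 × 1.67 × 10^-27 kg × (1.23 × 10^-10 m)²)
KE = 8.69 × 10^-21 J
KE = 0.0542 eV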